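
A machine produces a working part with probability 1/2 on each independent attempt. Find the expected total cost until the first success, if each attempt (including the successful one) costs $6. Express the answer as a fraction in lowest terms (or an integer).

E[#attempts] = 1/p = 2; E[cost] = 6·2 = 12.

$12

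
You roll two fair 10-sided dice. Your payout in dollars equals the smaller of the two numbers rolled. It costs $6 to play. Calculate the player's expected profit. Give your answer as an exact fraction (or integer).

-43/20 dollars

Distribution of the smaller of the two numbers rolled: 1 w.p. 19/100, 2 w.p. 17/100, 3 w.p. 3/20, 4 w.p. 13/100, 5 w.p. 11/100, 6 w.p. 9/100, …
E[payout] = (19/100)·1 + (17/100)·2 + (3/20)·3 + (13/100)·4 + (11/100)·5 + (9/100)·6 + (7/100)·7 + (1/20)·8 + (3/100)·9 + (1/100)·10 = 77/20
Expected profit = 77/20 − 6 = -43/20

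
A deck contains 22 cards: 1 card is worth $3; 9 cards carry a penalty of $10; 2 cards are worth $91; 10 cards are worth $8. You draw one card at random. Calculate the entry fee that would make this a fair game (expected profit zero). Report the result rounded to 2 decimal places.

$7.95

E[payout] = (1/22)·3 + (9/22)·(-10) + (2/22)·91 + (10/22)·8 = 175/22
Fair fee = E[payout] = 175/22 ≈ $7.95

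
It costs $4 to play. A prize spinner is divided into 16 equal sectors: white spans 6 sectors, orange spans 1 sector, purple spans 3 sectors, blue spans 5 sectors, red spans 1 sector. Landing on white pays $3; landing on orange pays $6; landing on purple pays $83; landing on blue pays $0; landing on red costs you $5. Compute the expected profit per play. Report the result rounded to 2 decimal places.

$12.75

E[payout] = (6/16)·3 + (1/16)·6 + (3/16)·83 + (5/16)·0 + (1/16)·(-5) = 67/4
Expected profit = 67/4 − 4 = 51/4 ≈ $12.75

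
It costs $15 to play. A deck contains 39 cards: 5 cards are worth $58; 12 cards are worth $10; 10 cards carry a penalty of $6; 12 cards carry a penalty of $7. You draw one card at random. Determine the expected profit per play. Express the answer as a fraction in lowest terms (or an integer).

-319/39 dollars

E[payout] = (5/39)·58 + (12/39)·10 + (10/39)·(-6) + (12/39)·(-7) = 266/39
Expected profit = 266/39 − 15 = -319/39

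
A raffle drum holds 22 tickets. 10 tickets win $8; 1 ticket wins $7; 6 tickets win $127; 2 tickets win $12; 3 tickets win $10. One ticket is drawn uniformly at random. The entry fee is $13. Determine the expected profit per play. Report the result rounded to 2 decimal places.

$28.05

E[payout] = (10/22)·8 + (1/22)·7 + (6/22)·127 + (2/22)·12 + (3/22)·10 = 903/22
Expected profit = 903/22 − 13 = 617/22 ≈ $28.05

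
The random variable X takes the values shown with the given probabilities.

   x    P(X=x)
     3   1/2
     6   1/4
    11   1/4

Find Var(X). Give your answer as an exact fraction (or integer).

E[X] = (1/2)·3 + (1/4)·6 + (1/4)·11 = 23/4
E[X²] = (1/2)·9 + (1/4)·36 + (1/4)·121 = 175/4
Var(X) = 175/4 − (23/4)² = 171/16

171/16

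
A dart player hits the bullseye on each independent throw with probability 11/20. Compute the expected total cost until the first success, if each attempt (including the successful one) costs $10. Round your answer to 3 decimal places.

E[#attempts] = 1/p = 20/11; E[cost] = 10·20/11 = 200/11.
≈ 18.182

$18.182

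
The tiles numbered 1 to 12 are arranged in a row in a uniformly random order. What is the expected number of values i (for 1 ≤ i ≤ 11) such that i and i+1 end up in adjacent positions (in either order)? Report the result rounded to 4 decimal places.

1.8333

For each i ∈ {1,…,11}, let Xᵢ = 1 if i and i+1 are adjacent. P(Xᵢ=1) = 2·(12−1)!/12! = 2/12.
By linearity, E[ΣXᵢ] = (11)·(2/12) = 11/6.
≈ 1.8333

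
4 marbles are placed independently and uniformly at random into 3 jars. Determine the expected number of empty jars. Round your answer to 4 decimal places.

Let Xⱼ=1 if jar j is empty. P(Xⱼ=1) = ((3-1)/3)^4 = 16/81.
By linearity, E[#empty] = 3·16/81 = 16/27.
≈ 0.5926

0.5926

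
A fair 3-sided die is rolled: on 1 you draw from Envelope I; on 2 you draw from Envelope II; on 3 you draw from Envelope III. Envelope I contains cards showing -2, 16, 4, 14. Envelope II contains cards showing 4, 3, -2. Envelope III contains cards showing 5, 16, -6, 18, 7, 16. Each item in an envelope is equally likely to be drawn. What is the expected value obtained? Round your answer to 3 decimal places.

E[X | Envelope I] = (-2 + 16 + 4 + 14)/4 = 8
E[X | Envelope II] = (4 + 3 − 2)/3 = 5/3
E[X | Envelope III] = (5 + 16 − 6 + 18 + 7 + 16)/6 = 28/3
E[X] = (1/3)·8 + (1/3)·5/3 + (1/3)·28/3 = 19/3 ≈ 6.333

6.333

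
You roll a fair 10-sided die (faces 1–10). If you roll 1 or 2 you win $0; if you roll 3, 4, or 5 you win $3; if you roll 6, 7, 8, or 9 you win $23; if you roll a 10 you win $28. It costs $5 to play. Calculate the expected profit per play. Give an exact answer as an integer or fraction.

79/10 dollars

E[payout] = (1/5)·0 + (3/10)·3 + (2/5)·23 + (1/10)·28 = 129/10
Expected profit = 129/10 − 5 = 79/10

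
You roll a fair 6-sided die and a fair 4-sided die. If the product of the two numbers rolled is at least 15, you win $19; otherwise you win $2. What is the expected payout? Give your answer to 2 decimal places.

$5.54

E[payout] = (19/24)·2 + (5/24)·19 = 133/24
≈ $5.54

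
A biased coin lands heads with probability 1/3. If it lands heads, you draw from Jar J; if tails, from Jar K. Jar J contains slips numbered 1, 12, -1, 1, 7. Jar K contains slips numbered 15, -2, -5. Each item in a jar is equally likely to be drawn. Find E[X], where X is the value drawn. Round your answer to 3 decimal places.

3.111

E[X | Jar J] = (1 + 12 − 1 + 1 + 7)/5 = 4
E[X | Jar K] = (15 − 2 − 5)/3 = 8/3
E[X] = (1/3)·4 + (2/3)·8/3 = 28/9 ≈ 3.111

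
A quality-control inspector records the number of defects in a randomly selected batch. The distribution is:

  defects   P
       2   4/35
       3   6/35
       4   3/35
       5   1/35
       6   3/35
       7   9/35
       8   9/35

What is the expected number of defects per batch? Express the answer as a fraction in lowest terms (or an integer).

28/5

E[X] = (4/35)·2 + (6/35)·3 + (3/35)·4 + (1/35)·5 + (3/35)·6 + (9/35)·7 + (9/35)·8
     = 28/5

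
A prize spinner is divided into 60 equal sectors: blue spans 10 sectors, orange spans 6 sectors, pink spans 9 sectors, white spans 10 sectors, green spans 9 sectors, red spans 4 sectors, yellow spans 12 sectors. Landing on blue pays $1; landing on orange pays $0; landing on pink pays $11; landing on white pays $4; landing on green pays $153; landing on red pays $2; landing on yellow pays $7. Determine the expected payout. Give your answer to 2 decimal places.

$26.97

E[payout] = (10/60)·1 + (6/60)·0 + (9/60)·11 + (10/60)·4 + (9/60)·153 + (4/60)·2 + (12/60)·7 = 809/30
≈ $26.97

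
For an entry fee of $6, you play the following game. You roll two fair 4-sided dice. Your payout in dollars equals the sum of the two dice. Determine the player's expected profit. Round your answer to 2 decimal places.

-$1.00

Distribution of the sum of the two dice: 2 w.p. 1/16, 3 w.p. 1/8, 4 w.p. 3/16, 5 w.p. 1/4, 6 w.p. 3/16, 7 w.p. 1/8, …
E[payout] = (1/16)·2 + (1/8)·3 + (3/16)·4 + (1/4)·5 + (3/16)·6 + (1/8)·7 + (1/16)·8 = 5
Expected profit = 5 − 6 = -1 ≈ -$1.00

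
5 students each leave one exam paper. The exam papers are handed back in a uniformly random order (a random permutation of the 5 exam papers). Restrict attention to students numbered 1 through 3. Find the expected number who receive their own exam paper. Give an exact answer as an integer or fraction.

3/5

Let Xᵢ = 1 if person i gets their own exam paper. For each i, P(Xᵢ=1) = 1/5.
By linearity of expectation, E[X₁+…+X_3] = 3·(1/5) = 3/5.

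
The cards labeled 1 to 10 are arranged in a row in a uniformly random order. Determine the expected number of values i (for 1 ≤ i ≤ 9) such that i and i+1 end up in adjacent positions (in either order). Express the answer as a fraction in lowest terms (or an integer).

For each i ∈ {1,…,9}, let Xᵢ = 1 if i and i+1 are adjacent. P(Xᵢ=1) = 2·(10−1)!/10! = 2/10.
By linearity, E[ΣXᵢ] = (9)·(2/10) = 9/5.

9/5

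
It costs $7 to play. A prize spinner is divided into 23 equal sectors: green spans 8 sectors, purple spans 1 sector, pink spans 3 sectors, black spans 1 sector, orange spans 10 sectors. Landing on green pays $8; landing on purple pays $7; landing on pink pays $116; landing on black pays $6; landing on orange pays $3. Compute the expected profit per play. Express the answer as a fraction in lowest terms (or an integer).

294/23 dollars

E[payout] = (8/23)·8 + (1/23)·7 + (3/23)·116 + (1/23)·6 + (10/23)·3 = 455/23
Expected profit = 455/23 − 7 = 294/23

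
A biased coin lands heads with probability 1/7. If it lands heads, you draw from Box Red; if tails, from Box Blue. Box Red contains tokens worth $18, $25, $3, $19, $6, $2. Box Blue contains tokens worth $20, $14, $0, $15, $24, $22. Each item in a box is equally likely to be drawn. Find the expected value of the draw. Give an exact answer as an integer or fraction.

643/42 dollars

E[X | Box Red] = (18 + 25 + 3 + 19 + 6 + 2)/6 = 73/6
E[X | Box Blue] = (20 + 14 + 0 + 15 + 24 + 22)/6 = 95/6
E[X] = (1/7)·73/6 + (6/7)·95/6 = 643/42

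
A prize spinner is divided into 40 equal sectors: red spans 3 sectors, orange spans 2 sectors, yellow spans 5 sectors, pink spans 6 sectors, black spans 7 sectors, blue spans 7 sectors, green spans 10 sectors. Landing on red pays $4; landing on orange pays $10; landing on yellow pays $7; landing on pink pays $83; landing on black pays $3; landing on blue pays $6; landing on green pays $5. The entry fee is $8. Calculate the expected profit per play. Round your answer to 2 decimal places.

E[payout] = (3/40)·4 + (2/40)·10 + (5/40)·7 + (6/40)·83 + (7/40)·3 + (7/40)·6 + (10/40)·5 = 339/20
Expected profit = 339/20 − 8 = 179/20 ≈ $8.95

$8.95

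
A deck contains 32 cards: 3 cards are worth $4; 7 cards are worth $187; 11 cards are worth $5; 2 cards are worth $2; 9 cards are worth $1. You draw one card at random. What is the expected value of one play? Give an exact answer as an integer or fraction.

1389/32 dollars

E[payout] = (3/32)·4 + (7/32)·187 + (11/32)·5 + (2/32)·2 + (9/32)·1 = 1389/32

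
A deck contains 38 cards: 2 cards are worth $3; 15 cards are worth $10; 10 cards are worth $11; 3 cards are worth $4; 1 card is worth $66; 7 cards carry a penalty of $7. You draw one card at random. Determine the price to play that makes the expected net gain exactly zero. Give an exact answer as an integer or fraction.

295/38 dollars

E[payout] = (2/38)·3 + (15/38)·10 + (10/38)·11 + (3/38)·4 + (1/38)·66 + (7/38)·(-7) = 295/38
Fair fee = E[payout] = 295/38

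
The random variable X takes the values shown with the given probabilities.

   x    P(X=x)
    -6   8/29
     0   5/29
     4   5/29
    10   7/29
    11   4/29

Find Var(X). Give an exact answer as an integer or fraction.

E[X] = (8/29)·(-6) + (5/29)·0 + (5/29)·4 + (7/29)·10 + (4/29)·11 = 86/29
E[X²] = (8/29)·36 + (5/29)·0 + (5/29)·16 + (7/29)·100 + (4/29)·121 = 1552/29
Var(X) = 1552/29 − (86/29)² = 37612/841

37612/841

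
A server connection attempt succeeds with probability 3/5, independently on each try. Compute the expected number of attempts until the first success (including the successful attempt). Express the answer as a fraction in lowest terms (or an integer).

For a geometric distribution, E[trials] = 1/p = 1/(3/5) = 5/3.

5/3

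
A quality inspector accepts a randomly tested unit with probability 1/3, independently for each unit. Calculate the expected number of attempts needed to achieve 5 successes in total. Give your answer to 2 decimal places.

By linearity (sum of 5 independent geometric waits), E[trials] = 5/p = 5/(1/3) = 15.
≈ 15.00

15.00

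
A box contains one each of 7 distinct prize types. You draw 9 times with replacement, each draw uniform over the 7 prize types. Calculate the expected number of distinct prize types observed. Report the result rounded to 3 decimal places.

Let Xⱼ=1 if type j appears at least once. P(Xⱼ=1) = 1 − ((7−1)/7)^9 = 30275911/40353607.
E[#distinct] = 7·30275911/40353607 = 30275911/5764801.
≈ 5.252

5.252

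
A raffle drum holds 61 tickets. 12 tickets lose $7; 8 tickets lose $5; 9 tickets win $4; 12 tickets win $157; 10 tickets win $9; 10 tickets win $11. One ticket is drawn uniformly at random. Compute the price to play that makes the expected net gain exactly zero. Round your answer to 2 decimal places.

E[payout] = (12/61)·(-7) + (8/61)·(-5) + (9/61)·4 + (12/61)·157 + (10/61)·9 + (10/61)·11 = 1996/61
Fair fee = E[payout] = 1996/61 ≈ $32.72

$32.72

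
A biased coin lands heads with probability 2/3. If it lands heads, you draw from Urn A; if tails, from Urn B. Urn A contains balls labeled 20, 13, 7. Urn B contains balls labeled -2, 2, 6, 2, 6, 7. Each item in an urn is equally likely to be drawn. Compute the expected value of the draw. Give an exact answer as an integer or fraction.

181/18

E[X | Urn A] = (20 + 13 + 7)/3 = 40/3
E[X | Urn B] = (-2 + 2 + 6 + 2 + 6 + 7)/6 = 7/2
E[X] = (2/3)·40/3 + (1/3)·7/2 = 181/18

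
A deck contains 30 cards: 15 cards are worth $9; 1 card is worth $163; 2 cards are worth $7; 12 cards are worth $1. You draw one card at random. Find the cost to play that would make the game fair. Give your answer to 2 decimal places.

$10.80

E[payout] = (15/30)·9 + (1/30)·163 + (2/30)·7 + (12/30)·1 = 54/5
Fair fee = E[payout] = 54/5 ≈ $10.80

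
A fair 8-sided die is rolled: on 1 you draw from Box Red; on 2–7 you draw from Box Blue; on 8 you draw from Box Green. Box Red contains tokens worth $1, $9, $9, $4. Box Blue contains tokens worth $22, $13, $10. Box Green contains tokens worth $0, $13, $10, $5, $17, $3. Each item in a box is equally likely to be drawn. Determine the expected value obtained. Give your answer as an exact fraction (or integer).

E[X | Box Red] = (1 + 9 + 9 + 4)/4 = 23/4
E[X | Box Blue] = (22 + 13 + 10)/3 = 15
E[X | Box Green] = (0 + 13 + 10 + 5 + 17 + 3)/6 = 8
E[X] = (1/8)·23/4 + (3/4)·15 + (1/8)·8 = 415/32

415/32 dollars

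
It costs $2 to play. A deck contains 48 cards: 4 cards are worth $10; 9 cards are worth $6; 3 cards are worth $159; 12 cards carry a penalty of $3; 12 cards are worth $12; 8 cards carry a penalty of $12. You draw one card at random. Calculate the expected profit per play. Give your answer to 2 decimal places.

E[payout] = (4/48)·10 + (9/48)·6 + (3/48)·159 + (12/48)·(-3) + (12/48)·12 + (8/48)·(-12) = 583/48
Expected profit = 583/48 − 2 = 487/48 ≈ $10.15

$10.15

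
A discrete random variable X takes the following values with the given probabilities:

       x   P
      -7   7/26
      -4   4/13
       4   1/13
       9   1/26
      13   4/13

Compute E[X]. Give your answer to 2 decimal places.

E[X] = (7/26)·(-7) + (4/13)·(-4) + (1/13)·4 + (1/26)·9 + (4/13)·13
     = 20/13 ≈ 1.54

1.54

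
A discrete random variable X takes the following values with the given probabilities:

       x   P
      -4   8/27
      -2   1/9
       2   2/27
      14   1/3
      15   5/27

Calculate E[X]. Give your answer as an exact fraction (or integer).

167/27

E[X] = (8/27)·(-4) + (1/9)·(-2) + (2/27)·2 + (1/3)·14 + (5/27)·15
     = 167/27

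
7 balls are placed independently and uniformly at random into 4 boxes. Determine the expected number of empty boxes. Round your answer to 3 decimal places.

0.534

Let Xⱼ=1 if box j is empty. P(Xⱼ=1) = ((4-1)/4)^7 = 2187/16384.
By linearity, E[#empty] = 4·2187/16384 = 2187/4096.
≈ 0.534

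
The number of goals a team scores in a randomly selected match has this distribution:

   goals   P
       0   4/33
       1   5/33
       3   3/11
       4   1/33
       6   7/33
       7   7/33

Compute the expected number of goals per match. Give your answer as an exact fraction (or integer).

127/33

E[X] = (4/33)·0 + (5/33)·1 + (3/11)·3 + (1/33)·4 + (7/33)·6 + (7/33)·7
     = 127/33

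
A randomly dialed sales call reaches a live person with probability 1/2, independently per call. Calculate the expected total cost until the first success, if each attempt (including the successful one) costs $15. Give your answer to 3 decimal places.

$30.000

E[#attempts] = 1/p = 2; E[cost] = 15·2 = 30.
≈ 30.000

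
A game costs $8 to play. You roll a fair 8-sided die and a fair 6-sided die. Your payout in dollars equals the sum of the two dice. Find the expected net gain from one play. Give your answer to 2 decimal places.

Distribution of the sum of the two dice: 2 w.p. 1/48, 3 w.p. 1/24, 4 w.p. 1/16, 5 w.p. 1/12, 6 w.p. 5/48, 7 w.p. 1/8, …
E[payout] = (1/48)·2 + (1/24)·3 + (1/16)·4 + (1/12)·5 + (5/48)·6 + (1/8)·7 + (1/8)·8 + (1/8)·9 + (5/48)·10 + (1/12)·11 + (1/16)·12 + (1/24)·13 + (1/48)·14 = 8
Expected profit = 8 − 8 = 0 ≈ $0.00

$0.00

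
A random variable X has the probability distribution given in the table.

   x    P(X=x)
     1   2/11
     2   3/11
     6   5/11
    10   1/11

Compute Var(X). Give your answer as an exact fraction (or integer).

930/121

E[X] = (2/11)·1 + (3/11)·2 + (5/11)·6 + (1/11)·10 = 48/11
E[X²] = (2/11)·1 + (3/11)·4 + (5/11)·36 + (1/11)·100 = 294/11
Var(X) = 294/11 − (48/11)² = 930/121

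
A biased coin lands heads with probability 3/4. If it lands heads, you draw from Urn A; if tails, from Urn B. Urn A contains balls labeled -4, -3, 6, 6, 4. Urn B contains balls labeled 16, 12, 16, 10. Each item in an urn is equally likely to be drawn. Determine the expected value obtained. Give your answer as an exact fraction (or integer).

E[X | Urn A] = (-4 − 3 + 6 + 6 + 4)/5 = 9/5
E[X | Urn B] = (16 + 12 + 16 + 10)/4 = 27/2
E[X] = (3/4)·9/5 + (1/4)·27/2 = 189/40

189/40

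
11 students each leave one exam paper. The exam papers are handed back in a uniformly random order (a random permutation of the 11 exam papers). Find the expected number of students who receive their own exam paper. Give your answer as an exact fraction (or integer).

1

Let Xᵢ = 1 if person i gets their own exam paper. For each i, P(Xᵢ=1) = 1/11.
By linearity of expectation, E[X₁+…+X_11] = 11·(1/11) = 1.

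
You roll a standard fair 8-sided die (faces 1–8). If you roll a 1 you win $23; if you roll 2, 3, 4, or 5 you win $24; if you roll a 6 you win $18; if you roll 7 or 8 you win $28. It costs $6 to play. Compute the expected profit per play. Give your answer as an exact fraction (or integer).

E[payout] = (1/8)·18 + (1/8)·23 + (1/2)·24 + (1/4)·28 = 193/8
Expected profit = 193/8 − 6 = 145/8

145/8 dollars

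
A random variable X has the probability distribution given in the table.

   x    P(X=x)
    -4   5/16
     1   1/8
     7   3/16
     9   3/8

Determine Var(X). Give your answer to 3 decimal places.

31.996

E[X] = (5/16)·(-4) + (1/8)·1 + (3/16)·7 + (3/8)·9 = 57/16
E[X²] = (5/16)·16 + (1/8)·1 + (3/16)·49 + (3/8)·81 = 715/16
Var(X) = 715/16 − (57/16)² = 8191/256 ≈ 31.996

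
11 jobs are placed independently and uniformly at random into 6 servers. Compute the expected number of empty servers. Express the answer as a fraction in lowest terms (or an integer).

48828125/60466176

Let Xⱼ=1 if server j is empty. P(Xⱼ=1) = ((6-1)/6)^11 = 48828125/362797056.
By linearity, E[#empty] = 6·48828125/362797056 = 48828125/60466176.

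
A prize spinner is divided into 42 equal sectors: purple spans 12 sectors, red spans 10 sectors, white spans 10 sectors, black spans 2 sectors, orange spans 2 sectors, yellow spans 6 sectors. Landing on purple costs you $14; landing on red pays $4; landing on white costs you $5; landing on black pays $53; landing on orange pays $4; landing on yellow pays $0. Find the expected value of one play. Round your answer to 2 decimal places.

E[payout] = (12/42)·(-14) + (10/42)·4 + (10/42)·(-5) + (2/42)·53 + (2/42)·4 + (6/42)·0 = -32/21
≈ -$1.52

-$1.52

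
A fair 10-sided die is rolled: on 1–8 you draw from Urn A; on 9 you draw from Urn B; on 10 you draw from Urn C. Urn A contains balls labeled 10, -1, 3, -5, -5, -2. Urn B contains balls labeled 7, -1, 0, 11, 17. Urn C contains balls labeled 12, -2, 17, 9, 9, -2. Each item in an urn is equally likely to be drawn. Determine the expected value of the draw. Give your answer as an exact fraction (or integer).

E[X | Urn A] = (10 − 1 + 3 − 5 − 5 − 2)/6 = 0
E[X | Urn B] = (7 − 1 + 0 + 11 + 17)/5 = 34/5
E[X | Urn C] = (12 − 2 + 17 + 9 + 9 − 2)/6 = 43/6
E[X] = (4/5)·0 + (1/10)·34/5 + (1/10)·43/6 = 419/300

419/300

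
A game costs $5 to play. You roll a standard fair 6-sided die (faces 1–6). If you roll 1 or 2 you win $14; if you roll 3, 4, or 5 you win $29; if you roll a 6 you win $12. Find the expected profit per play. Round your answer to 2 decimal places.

E[payout] = (1/6)·12 + (1/3)·14 + (1/2)·29 = 127/6
Expected profit = 127/6 − 5 = 97/6 ≈ $16.17

$16.17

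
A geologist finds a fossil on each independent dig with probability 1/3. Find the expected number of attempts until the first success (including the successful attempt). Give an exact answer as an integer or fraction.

3

For a geometric distribution, E[trials] = 1/p = 1/(1/3) = 3.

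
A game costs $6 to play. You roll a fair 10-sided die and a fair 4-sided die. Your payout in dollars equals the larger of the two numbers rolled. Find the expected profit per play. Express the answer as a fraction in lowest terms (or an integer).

Distribution of the larger of the two numbers rolled: 1 w.p. 1/40, 2 w.p. 3/40, 3 w.p. 1/8, 4 w.p. 7/40, 5 w.p. 1/10, 6 w.p. 1/10, …
E[payout] = (1/40)·1 + (3/40)·2 + (1/8)·3 + (7/40)·4 + (1/10)·5 + (1/10)·6 + (1/10)·7 + (1/10)·8 + (1/10)·9 + (1/10)·10 = 23/4
Expected profit = 23/4 − 6 = -1/4

-1/4 dollars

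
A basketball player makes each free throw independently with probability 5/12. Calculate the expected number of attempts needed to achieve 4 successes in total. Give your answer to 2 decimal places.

9.60

By linearity (sum of 4 independent geometric waits), E[trials] = 4/p = 4/(5/12) = 48/5.
≈ 9.60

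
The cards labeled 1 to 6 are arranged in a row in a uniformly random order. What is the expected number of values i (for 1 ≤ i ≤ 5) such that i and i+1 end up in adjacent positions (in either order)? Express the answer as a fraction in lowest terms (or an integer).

For each i ∈ {1,…,5}, let Xᵢ = 1 if i and i+1 are adjacent. P(Xᵢ=1) = 2·(6−1)!/6! = 2/6.
By linearity, E[ΣXᵢ] = (5)·(2/6) = 5/3.

5/3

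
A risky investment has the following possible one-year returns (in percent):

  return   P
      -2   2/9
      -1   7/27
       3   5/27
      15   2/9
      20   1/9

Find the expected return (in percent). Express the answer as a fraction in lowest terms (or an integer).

146/27

E[X] = (2/9)·(-2) + (7/27)·(-1) + (5/27)·3 + (2/9)·15 + (1/9)·20
     = 146/27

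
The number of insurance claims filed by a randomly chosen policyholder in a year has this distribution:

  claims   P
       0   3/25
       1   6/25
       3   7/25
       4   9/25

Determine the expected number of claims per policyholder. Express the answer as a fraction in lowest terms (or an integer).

63/25

E[X] = (3/25)·0 + (6/25)·1 + (7/25)·3 + (9/25)·4
     = 63/25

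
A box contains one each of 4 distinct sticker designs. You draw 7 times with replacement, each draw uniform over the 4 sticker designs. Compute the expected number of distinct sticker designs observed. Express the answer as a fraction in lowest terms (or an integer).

14197/4096

Let Xⱼ=1 if type j appears at least once. P(Xⱼ=1) = 1 − ((4−1)/4)^7 = 14197/16384.
E[#distinct] = 4·14197/16384 = 14197/4096.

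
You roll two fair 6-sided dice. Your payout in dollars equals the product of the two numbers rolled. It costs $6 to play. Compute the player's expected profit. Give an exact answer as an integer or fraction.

25/4 dollars

Distribution of the product of the two numbers rolled: 1 w.p. 1/36, 2 w.p. 1/18, 3 w.p. 1/18, 4 w.p. 1/12, 5 w.p. 1/18, 6 w.p. 1/9, …
E[payout] = (1/36)·1 + (1/18)·2 + (1/18)·3 + (1/12)·4 + (1/18)·5 + (1/9)·6 + (1/18)·8 + (1/36)·9 + (1/18)·10 + (1/9)·12 + (1/18)·15 + (1/36)·16 + (1/18)·18 + (1/18)·20 + (1/18)·24 + (1/36)·25 + (1/18)·30 + (1/36)·36 = 49/4
Expected profit = 49/4 − 6 = 25/4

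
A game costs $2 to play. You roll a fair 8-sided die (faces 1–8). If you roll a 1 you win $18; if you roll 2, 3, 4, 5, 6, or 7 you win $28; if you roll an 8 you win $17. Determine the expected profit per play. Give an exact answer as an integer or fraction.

187/8 dollars

E[payout] = (1/8)·17 + (1/8)·18 + (3/4)·28 = 203/8
Expected profit = 203/8 − 2 = 187/8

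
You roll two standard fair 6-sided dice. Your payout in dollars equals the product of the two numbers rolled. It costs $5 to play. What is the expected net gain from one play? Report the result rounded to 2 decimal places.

Distribution of the product of the two numbers rolled: 1 w.p. 1/36, 2 w.p. 1/18, 3 w.p. 1/18, 4 w.p. 1/12, 5 w.p. 1/18, 6 w.p. 1/9, …
E[payout] = (1/36)·1 + (1/18)·2 + (1/18)·3 + (1/12)·4 + (1/18)·5 + (1/9)·6 + (1/18)·8 + (1/36)·9 + (1/18)·10 + (1/9)·12 + (1/18)·15 + (1/36)·16 + (1/18)·18 + (1/18)·20 + (1/18)·24 + (1/36)·25 + (1/18)·30 + (1/36)·36 = 49/4
Expected profit = 49/4 − 5 = 29/4 ≈ $7.25

$7.25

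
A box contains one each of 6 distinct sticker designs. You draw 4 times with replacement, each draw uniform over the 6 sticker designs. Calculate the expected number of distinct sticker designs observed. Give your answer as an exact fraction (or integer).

671/216

Let Xⱼ=1 if type j appears at least once. P(Xⱼ=1) = 1 − ((6−1)/6)^4 = 671/1296.
E[#distinct] = 6·671/1296 = 671/216.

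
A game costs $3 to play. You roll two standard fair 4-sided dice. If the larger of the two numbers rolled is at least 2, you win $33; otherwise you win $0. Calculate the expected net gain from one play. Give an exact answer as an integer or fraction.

E[payout] = (1/16)·0 + (15/16)·33 = 495/16
Expected profit = 495/16 − 3 = 447/16

447/16 dollars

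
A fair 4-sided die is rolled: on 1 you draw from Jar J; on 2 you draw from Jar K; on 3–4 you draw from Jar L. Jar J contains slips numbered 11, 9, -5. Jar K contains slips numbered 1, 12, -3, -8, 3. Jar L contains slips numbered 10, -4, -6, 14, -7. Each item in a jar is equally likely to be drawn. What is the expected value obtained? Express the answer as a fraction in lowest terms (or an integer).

E[X | Jar J] = (11 + 9 − 5)/3 = 5
E[X | Jar K] = (1 + 12 − 3 − 8 + 3)/5 = 1
E[X | Jar L] = (10 − 4 − 6 + 14 − 7)/5 = 7/5
E[X] = (1/4)·5 + (1/4)·1 + (1/2)·7/5 = 11/5

11/5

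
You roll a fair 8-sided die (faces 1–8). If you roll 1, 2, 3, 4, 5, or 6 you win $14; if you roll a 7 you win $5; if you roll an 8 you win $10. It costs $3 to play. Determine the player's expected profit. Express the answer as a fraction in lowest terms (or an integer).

E[payout] = (1/8)·5 + (1/8)·10 + (3/4)·14 = 99/8
Expected profit = 99/8 − 3 = 75/8

75/8 dollars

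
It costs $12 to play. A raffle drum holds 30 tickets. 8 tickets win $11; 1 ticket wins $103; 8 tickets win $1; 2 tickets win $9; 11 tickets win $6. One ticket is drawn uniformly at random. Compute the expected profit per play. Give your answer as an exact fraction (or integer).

E[payout] = (8/30)·11 + (1/30)·103 + (8/30)·1 + (2/30)·9 + (11/30)·6 = 283/30
Expected profit = 283/30 − 12 = -77/30

-77/30 dollars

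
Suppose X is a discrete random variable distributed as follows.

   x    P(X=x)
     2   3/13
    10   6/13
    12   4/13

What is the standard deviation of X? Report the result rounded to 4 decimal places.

3.8059

E[X] = 114/13, E[X²] = 1188/13
Var(X) = E[X²] − (E[X])² = 1188/13 − 12996/169 = 2448/169
SD(X) = √(2448/169) ≈ 3.8059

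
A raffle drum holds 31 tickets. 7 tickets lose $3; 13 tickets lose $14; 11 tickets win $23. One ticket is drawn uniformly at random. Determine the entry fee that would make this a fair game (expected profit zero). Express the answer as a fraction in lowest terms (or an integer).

E[payout] = (7/31)·(-3) + (13/31)·(-14) + (11/31)·23 = 50/31
Fair fee = E[payout] = 50/31

50/31 dollars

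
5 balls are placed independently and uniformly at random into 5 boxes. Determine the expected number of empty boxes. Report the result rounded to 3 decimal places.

Let Xⱼ=1 if box j is empty. P(Xⱼ=1) = ((5-1)/5)^5 = 1024/3125.
By linearity, E[#empty] = 5·1024/3125 = 1024/625.
≈ 1.638

1.638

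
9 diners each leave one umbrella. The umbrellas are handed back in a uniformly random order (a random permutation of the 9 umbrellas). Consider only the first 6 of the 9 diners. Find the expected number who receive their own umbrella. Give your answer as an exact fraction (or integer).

Let Xᵢ = 1 if person i gets their own umbrella. For each i, P(Xᵢ=1) = 1/9.
By linearity of expectation, E[X₁+…+X_6] = 6·(1/9) = 2/3.

2/3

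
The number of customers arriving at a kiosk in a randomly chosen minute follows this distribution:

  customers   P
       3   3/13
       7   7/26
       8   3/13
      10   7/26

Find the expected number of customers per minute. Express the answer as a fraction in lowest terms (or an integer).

185/26

E[X] = (3/13)·3 + (7/26)·7 + (3/13)·8 + (7/26)·10
     = 185/26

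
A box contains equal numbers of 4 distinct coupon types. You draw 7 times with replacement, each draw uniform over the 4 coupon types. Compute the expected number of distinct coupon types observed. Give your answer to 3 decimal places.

3.466

Let Xⱼ=1 if type j appears at least once. P(Xⱼ=1) = 1 − ((4−1)/4)^7 = 14197/16384.
E[#distinct] = 4·14197/16384 = 14197/4096.
≈ 3.466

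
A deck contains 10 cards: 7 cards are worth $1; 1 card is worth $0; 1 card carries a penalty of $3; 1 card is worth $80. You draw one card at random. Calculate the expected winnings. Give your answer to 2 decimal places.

$8.40

E[payout] = (7/10)·1 + (1/10)·0 + (1/10)·(-3) + (1/10)·80 = 42/5
≈ $8.40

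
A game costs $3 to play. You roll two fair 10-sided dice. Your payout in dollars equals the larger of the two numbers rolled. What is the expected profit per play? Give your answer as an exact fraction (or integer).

Distribution of the larger of the two numbers rolled: 1 w.p. 1/100, 2 w.p. 3/100, 3 w.p. 1/20, 4 w.p. 7/100, 5 w.p. 9/100, 6 w.p. 11/100, …
E[payout] = (1/100)·1 + (3/100)·2 + (1/20)·3 + (7/100)·4 + (9/100)·5 + (11/100)·6 + (13/100)·7 + (3/20)·8 + (17/100)·9 + (19/100)·10 = 143/20
Expected profit = 143/20 − 3 = 83/20

83/20 dollars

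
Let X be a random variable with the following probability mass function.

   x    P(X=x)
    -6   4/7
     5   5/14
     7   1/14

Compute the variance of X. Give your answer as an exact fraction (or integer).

E[X] = (4/7)·(-6) + (5/14)·5 + (1/14)·7 = -8/7
E[X²] = (4/7)·36 + (5/14)·25 + (1/14)·49 = 33
Var(X) = 33 − (-8/7)² = 1553/49

1553/49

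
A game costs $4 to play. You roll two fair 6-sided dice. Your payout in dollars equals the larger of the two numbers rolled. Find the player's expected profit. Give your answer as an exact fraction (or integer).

Distribution of the larger of the two numbers rolled: 1 w.p. 1/36, 2 w.p. 1/12, 3 w.p. 5/36, 4 w.p. 7/36, 5 w.p. 1/4, 6 w.p. 11/36
E[payout] = (1/36)·1 + (1/12)·2 + (5/36)·3 + (7/36)·4 + (1/4)·5 + (11/36)·6 = 161/36
Expected profit = 161/36 − 4 = 17/36

17/36 dollars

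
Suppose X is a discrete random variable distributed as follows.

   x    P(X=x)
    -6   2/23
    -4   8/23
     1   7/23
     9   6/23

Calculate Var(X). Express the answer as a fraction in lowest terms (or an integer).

E[X] = (2/23)·(-6) + (8/23)·(-4) + (7/23)·1 + (6/23)·9 = 17/23
E[X²] = (2/23)·36 + (8/23)·16 + (7/23)·1 + (6/23)·81 = 693/23
Var(X) = 693/23 − (17/23)² = 15650/529

15650/529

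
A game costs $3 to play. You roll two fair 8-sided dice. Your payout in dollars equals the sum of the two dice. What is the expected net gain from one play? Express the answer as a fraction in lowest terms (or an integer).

Distribution of the sum of the two dice: 2 w.p. 1/64, 3 w.p. 1/32, 4 w.p. 3/64, 5 w.p. 1/16, 6 w.p. 5/64, 7 w.p. 3/32, …
E[payout] = (1/64)·2 + (1/32)·3 + (3/64)·4 + (1/16)·5 + (5/64)·6 + (3/32)·7 + (7/64)·8 + (1/8)·9 + (7/64)·10 + (3/32)·11 + (5/64)·12 + (1/16)·13 + (3/64)·14 + (1/32)·15 + (1/64)·16 = 9
Expected profit = 9 − 3 = 6

$6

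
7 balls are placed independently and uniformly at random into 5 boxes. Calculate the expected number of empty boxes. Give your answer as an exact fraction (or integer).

Let Xⱼ=1 if box j is empty. P(Xⱼ=1) = ((5-1)/5)^7 = 16384/78125.
By linearity, E[#empty] = 5·16384/78125 = 16384/15625.

16384/15625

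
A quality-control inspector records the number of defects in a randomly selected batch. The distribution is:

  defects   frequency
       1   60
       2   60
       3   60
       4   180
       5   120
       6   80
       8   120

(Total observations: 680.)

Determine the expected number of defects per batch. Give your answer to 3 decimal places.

Total = 680, so P(defects=1) = 60/680, etc.
E[X] = (3/34)·1 + (3/34)·2 + (3/34)·3 + (9/34)·4 + (3/17)·5 + (2/17)·6 + (3/17)·8
     = 78/17 ≈ 4.588

4.588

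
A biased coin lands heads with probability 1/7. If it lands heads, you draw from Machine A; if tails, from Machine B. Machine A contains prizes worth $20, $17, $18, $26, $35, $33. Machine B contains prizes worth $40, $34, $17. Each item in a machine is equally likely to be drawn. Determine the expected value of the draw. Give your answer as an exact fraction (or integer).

1241/42 dollars

E[X | Machine A] = (20 + 17 + 18 + 26 + 35 + 33)/6 = 149/6
E[X | Machine B] = (40 + 34 + 17)/3 = 91/3
E[X] = (1/7)·149/6 + (6/7)·91/3 = 1241/42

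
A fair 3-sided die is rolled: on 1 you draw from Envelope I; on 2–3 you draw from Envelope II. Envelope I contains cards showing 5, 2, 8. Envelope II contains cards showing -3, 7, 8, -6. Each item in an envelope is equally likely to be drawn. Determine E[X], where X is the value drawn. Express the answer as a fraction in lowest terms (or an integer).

8/3

E[X | Envelope I] = (5 + 2 + 8)/3 = 5
E[X | Envelope II] = (-3 + 7 + 8 − 6)/4 = 3/2
E[X] = (1/3)·5 + (2/3)·3/2 = 8/3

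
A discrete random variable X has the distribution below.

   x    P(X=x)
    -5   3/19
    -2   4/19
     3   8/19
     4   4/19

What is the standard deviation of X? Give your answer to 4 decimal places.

E[X] = 17/19, E[X²] = 227/19
Var(X) = E[X²] − (E[X])² = 227/19 − 289/361 = 4024/361
SD(X) = √(4024/361) ≈ 3.3387

3.3387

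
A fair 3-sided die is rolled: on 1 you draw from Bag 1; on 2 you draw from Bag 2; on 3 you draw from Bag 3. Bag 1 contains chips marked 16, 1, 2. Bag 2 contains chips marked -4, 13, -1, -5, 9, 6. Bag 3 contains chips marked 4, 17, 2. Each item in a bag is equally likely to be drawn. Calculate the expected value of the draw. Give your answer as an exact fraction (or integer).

E[X | Bag 1] = (16 + 1 + 2)/3 = 19/3
E[X | Bag 2] = (-4 + 13 − 1 − 5 + 9 + 6)/6 = 3
E[X | Bag 3] = (4 + 17 + 2)/3 = 23/3
E[X] = (1/3)·19/3 + (1/3)·3 + (1/3)·23/3 = 17/3

17/3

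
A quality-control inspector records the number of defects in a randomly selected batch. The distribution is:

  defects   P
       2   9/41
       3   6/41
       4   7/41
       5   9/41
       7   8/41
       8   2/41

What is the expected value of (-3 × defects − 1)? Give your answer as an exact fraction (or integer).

-584/41

E[-3x-1] = (9/41)·(-7) + (6/41)·(-10) + (7/41)·(-13) + (9/41)·(-16) + (8/41)·(-22) + (2/41)·(-25)
     = -584/41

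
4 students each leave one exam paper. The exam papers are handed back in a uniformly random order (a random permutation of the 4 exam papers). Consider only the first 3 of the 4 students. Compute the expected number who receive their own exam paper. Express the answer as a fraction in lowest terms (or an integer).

3/4

Let Xᵢ = 1 if person i gets their own exam paper. For each i, P(Xᵢ=1) = 1/4.
By linearity of expectation, E[X₁+…+X_3] = 3·(1/4) = 3/4.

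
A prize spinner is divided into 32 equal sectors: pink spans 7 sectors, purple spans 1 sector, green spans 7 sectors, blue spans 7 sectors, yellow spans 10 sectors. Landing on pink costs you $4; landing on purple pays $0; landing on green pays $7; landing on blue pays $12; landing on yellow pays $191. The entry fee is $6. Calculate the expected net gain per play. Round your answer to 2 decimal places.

$56.97

E[payout] = (7/32)·(-4) + (1/32)·0 + (7/32)·7 + (7/32)·12 + (10/32)·191 = 2015/32
Expected profit = 2015/32 − 6 = 1823/32 ≈ $56.97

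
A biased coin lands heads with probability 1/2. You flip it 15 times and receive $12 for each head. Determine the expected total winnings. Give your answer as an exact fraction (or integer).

E[#heads] = 15·1/2 = 15/2 (linearity over flips).
E[winnings] = 12·15/2 = 90.

$90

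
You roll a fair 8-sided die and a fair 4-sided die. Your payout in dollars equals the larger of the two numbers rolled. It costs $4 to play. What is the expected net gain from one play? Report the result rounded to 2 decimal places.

$0.81

Distribution of the larger of the two numbers rolled: 1 w.p. 1/32, 2 w.p. 3/32, 3 w.p. 5/32, 4 w.p. 7/32, 5 w.p. 1/8, 6 w.p. 1/8, …
E[payout] = (1/32)·1 + (3/32)·2 + (5/32)·3 + (7/32)·4 + (1/8)·5 + (1/8)·6 + (1/8)·7 + (1/8)·8 = 77/16
Expected profit = 77/16 − 4 = 13/16 ≈ $0.81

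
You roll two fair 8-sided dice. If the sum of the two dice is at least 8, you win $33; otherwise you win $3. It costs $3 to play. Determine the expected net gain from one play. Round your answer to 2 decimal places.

$20.16

E[payout] = (21/64)·3 + (43/64)·33 = 741/32
Expected profit = 741/32 − 3 = 645/32 ≈ $20.16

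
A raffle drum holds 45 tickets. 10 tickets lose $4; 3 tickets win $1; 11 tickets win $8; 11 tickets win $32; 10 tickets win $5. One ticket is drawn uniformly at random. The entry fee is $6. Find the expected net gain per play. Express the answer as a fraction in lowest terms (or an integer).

E[payout] = (10/45)·(-4) + (3/45)·1 + (11/45)·8 + (11/45)·32 + (10/45)·5 = 151/15
Expected profit = 151/15 − 6 = 61/15

61/15 dollars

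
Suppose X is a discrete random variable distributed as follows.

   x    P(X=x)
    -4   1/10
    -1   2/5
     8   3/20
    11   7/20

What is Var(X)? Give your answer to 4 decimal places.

35.8875

E[X] = (1/10)·(-4) + (2/5)·(-1) + (3/20)·8 + (7/20)·11 = 17/4
E[X²] = (1/10)·16 + (2/5)·1 + (3/20)·64 + (7/20)·121 = 1079/20
Var(X) = 1079/20 − (17/4)² = 2871/80 ≈ 35.8875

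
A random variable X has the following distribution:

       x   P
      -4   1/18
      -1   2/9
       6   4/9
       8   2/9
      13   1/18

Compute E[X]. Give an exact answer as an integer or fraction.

E[X] = (1/18)·(-4) + (2/9)·(-1) + (4/9)·6 + (2/9)·8 + (1/18)·13
     = 85/18

85/18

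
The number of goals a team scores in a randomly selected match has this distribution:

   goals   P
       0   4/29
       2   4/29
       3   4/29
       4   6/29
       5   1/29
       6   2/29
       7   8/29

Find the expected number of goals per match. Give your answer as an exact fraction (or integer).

117/29

E[X] = (4/29)·0 + (4/29)·2 + (4/29)·3 + (6/29)·4 + (1/29)·5 + (2/29)·6 + (8/29)·7
     = 117/29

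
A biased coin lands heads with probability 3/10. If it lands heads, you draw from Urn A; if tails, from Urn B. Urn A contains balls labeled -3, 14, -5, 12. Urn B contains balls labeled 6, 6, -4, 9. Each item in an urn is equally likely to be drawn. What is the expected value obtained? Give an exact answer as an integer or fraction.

E[X | Urn A] = (-3 + 14 − 5 + 12)/4 = 9/2
E[X | Urn B] = (6 + 6 − 4 + 9)/4 = 17/4
E[X] = (3/10)·9/2 + (7/10)·17/4 = 173/40

173/40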